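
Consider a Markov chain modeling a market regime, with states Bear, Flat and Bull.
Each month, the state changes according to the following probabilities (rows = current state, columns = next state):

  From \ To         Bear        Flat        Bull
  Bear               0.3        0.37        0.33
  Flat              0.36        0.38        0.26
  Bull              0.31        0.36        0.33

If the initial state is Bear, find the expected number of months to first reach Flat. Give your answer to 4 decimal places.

2.7270

Let t(s) be the expected number of months to first reach Flat from state s, with t(Flat) = 0. Conditioning on the first month:
t(Bear) = 1 + 0.3·t(Bear) + 0.33·t(Bull)
t(Bull) = 1 + 0.31·t(Bear) + 0.33·t(Bull)
Solving: t(Bear) = 2.7270, t(Bull) = 2.7543.
Expected months from Bear to Flat: 2.7270.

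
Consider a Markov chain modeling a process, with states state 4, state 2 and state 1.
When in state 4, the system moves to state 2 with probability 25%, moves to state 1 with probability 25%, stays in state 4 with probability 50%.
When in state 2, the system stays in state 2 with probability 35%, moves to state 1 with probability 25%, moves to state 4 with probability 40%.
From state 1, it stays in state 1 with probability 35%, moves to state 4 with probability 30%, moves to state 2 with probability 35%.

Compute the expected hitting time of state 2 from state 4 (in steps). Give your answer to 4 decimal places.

Let t(s) be the expected number of steps to first reach state 2 from state s, with t(state 2) = 0. Conditioning on the first step:
t(state 4) = 1 + 0.5·t(state 4) + 0.25·t(state 1)
t(state 1) = 1 + 0.3·t(state 4) + 0.35·t(state 1)
Solving: t(state 4) = 3.6000, t(state 1) = 3.2000.
Expected steps from state 4 to state 2: 3.6000.

3.6000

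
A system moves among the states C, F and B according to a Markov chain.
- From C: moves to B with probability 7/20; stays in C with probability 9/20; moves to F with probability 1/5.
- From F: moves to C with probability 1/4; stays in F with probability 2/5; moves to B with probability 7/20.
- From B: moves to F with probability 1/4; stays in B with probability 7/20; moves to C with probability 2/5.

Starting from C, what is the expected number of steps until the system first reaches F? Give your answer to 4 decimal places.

4.5977

Let t(s) be the expected number of steps to first reach F from state s, with t(F) = 0. Conditioning on the first step:
t(C) = 1 + 0.45·t(C) + 0.35·t(B)
t(B) = 1 + 0.4·t(C) + 0.35·t(B)
Solving: t(C) = 4.5977, t(B) = 4.3678.
Expected steps from C to F: 4.5977.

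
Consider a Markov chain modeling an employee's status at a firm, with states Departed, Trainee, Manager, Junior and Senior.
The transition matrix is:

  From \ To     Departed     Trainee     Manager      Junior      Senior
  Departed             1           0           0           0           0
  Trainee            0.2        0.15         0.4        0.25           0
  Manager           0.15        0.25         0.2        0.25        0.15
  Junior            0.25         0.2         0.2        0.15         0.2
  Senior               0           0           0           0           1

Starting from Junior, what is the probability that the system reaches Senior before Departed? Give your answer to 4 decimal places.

Let h(s) be the probability of absorption at Senior starting from transient state s. Then h(Senior) = 1 and h(Departed) = 0. By first-step analysis:
h(Trainee) = 0.2·0 + 0.15·h(Trainee) + 0.4·h(Manager) + 0.25·h(Junior)
h(Manager) = 0.15·0 + 0.25·h(Trainee) + 0.2·h(Manager) + 0.25·h(Junior) + 0.15·1
h(Junior) = 0.25·0 + 0.2·h(Trainee) + 0.2·h(Manager) + 0.15·h(Junior) + 0.2·1
Solving: h(Trainee) = 0.3135, h(Manager) = 0.4124, h(Junior) = 0.4061.
Starting from Junior, the probability is 0.4061.

0.4061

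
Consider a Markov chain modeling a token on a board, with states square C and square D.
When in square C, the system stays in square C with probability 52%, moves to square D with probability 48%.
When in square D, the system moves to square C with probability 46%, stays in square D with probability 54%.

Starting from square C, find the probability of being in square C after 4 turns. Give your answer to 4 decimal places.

0.4894

Propagate the distribution vector 4 turns from square C.
After 0 turns: (1.0000, 0.0000)
After 1 turn: (0.5200, 0.4800)
After 2 turns: (0.4912, 0.5088)
After 3 turns: (0.4895, 0.5105)
After 4 turns: (0.4894, 0.5106)
P(in square C after 4 turns) = 0.4894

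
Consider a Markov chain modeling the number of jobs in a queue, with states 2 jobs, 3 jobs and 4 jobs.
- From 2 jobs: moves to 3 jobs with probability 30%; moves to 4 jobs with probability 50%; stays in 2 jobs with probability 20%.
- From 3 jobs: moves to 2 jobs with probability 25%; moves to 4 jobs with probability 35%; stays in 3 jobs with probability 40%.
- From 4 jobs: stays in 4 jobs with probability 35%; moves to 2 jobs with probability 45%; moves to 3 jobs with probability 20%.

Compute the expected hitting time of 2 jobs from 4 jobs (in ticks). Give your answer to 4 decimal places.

Let t(s) be the expected number of ticks to first reach 2 jobs from state s, with t(2 jobs) = 0. Conditioning on the first tick:
t(3 jobs) = 1 + 0.4·t(3 jobs) + 0.35·t(4 jobs)
t(4 jobs) = 1 + 0.2·t(3 jobs) + 0.35·t(4 jobs)
Solving: t(3 jobs) = 3.1250, t(4 jobs) = 2.5000.
Expected ticks from 4 jobs to 2 jobs: 2.5000.

2.5000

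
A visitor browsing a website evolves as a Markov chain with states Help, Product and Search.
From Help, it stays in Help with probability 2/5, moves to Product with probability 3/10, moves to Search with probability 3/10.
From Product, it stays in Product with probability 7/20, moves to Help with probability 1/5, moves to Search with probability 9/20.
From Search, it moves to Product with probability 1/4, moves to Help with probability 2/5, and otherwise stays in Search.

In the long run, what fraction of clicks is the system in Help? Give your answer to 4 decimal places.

Let the stationary distribution be π with π = πP and π_1 + π_2 + π_3 = 1.
π_1 = 0.4·π_1 + 0.2·π_2 + 0.4·π_3
π_2 = 0.3·π_1 + 0.35·π_2 + 0.25·π_3
Solving with the normalization constraint gives π = (0.3407, 0.2967, 0.3626).
So the stationary probability of Help is 0.3407.

0.3407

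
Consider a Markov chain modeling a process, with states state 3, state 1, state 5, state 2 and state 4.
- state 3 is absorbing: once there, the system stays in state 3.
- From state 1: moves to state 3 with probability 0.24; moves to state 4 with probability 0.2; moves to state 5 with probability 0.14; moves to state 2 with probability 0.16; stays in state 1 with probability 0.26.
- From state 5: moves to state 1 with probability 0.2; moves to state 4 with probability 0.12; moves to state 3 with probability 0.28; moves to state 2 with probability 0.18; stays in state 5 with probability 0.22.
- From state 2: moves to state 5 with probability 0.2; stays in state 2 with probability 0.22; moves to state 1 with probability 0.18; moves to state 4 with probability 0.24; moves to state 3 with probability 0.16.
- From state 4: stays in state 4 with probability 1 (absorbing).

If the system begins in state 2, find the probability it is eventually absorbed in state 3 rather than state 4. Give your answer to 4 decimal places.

0.4878

Let h(s) be the probability of absorption at state 3 starting from transient state s. Then h(state 3) = 1 and h(state 4) = 0. By first-step analysis:
h(state 1) = 0.24·1 + 0.26·h(state 1) + 0.14·h(state 5) + 0.16·h(state 2) + 0.2·0
h(state 5) = 0.28·1 + 0.2·h(state 1) + 0.22·h(state 5) + 0.18·h(state 2) + 0.12·0
h(state 2) = 0.16·1 + 0.18·h(state 1) + 0.2·h(state 5) + 0.22·h(state 2) + 0.24·0
Solving: h(state 1) = 0.5455, h(state 5) = 0.6114, h(state 2) = 0.4878.
Starting from state 2, the probability is 0.4878.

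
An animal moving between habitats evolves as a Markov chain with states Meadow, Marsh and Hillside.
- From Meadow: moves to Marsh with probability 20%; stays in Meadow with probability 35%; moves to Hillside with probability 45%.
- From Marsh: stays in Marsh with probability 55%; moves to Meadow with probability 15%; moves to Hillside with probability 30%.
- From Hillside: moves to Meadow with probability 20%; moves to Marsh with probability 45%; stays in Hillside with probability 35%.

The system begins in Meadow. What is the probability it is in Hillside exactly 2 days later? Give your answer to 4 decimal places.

0.3750

Sum over the intermediate state after 1 day:
P = P(Meadow→Meadow)·P(Meadow→Hillside) + P(Meadow→Marsh)·P(Marsh→Hillside) + P(Meadow→Hillside)·P(Hillside→Hillside)
  = 0.35×0.45 + 0.2×0.3 + 0.45×0.35
  = 0.1575 + 0.0600 + 0.1575 = 0.3750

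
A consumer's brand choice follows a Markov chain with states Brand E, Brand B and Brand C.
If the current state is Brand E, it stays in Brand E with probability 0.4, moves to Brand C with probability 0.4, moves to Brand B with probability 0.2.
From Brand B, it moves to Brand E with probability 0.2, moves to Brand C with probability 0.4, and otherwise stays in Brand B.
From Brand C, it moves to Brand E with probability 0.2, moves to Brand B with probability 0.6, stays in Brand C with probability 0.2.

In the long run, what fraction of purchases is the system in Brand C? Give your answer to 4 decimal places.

Let the stationary distribution be π with π = πP and π_1 + π_2 + π_3 = 1.
π_1 = 0.4·π_1 + 0.2·π_2 + 0.2·π_3
π_2 = 0.2·π_1 + 0.4·π_2 + 0.6·π_3
Solving with the normalization constraint gives π = (0.2500, 0.4167, 0.3333).
So the stationary probability of Brand C is 0.3333.

0.3333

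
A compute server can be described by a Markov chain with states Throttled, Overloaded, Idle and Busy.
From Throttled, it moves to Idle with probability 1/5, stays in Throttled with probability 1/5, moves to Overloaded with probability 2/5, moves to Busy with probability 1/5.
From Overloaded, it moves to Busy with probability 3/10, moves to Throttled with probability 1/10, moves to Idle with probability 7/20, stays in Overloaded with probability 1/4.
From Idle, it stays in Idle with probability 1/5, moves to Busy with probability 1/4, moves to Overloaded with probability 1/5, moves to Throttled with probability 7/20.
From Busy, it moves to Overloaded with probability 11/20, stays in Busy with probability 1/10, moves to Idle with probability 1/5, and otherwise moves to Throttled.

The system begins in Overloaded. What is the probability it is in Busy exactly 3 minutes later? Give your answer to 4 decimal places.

Propagate the distribution vector 3 minutes from Overloaded.
After 0 minutes: (0.0000, 1.0000, 0.0000, 0.0000)
After 1 minute: (0.1000, 0.2500, 0.3500, 0.3000)
After 2 minutes: (0.2125, 0.3375, 0.2375, 0.2125)
After 3 minutes: (0.1913, 0.3338, 0.2506, 0.2244)
P(in Busy after 3 minutes) = 0.2244

0.2244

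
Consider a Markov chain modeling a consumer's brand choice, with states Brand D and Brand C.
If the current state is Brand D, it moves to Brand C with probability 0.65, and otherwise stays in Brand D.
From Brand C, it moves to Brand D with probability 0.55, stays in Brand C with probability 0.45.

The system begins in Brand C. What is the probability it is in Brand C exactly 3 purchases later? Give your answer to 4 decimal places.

Propagate the distribution vector 3 purchases from Brand C.
After 0 purchases: (0.0000, 1.0000)
After 1 purchase: (0.5500, 0.4500)
After 2 purchases: (0.4400, 0.5600)
After 3 purchases: (0.4620, 0.5380)
P(in Brand C after 3 purchases) = 0.5380

0.5380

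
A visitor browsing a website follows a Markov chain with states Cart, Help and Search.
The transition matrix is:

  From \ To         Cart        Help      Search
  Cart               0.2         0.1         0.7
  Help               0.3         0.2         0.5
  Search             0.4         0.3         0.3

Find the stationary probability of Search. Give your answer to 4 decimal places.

Let the stationary distribution be π with π = πP and π_1 + π_2 + π_3 = 1.
π_1 = 0.2·π_1 + 0.3·π_2 + 0.4·π_3
π_2 = 0.1·π_1 + 0.2·π_2 + 0.3·π_3
Solving with the normalization constraint gives π = (0.3154, 0.2154, 0.4692).
So the stationary probability of Search is 0.4692.

0.4692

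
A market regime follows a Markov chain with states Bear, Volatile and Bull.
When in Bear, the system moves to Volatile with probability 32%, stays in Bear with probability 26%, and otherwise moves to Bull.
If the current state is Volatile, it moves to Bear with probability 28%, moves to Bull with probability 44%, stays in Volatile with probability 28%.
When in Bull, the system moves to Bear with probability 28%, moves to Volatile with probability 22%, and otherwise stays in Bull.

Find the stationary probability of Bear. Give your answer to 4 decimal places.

0.2745

Let the stationary distribution be π with π = πP and π_1 + π_2 + π_3 = 1.
π_1 = 0.26·π_1 + 0.28·π_2 + 0.28·π_3
π_2 = 0.32·π_1 + 0.28·π_2 + 0.22·π_3
Solving with the normalization constraint gives π = (0.2745, 0.2632, 0.4622).
So the stationary probability of Bear is 0.2745.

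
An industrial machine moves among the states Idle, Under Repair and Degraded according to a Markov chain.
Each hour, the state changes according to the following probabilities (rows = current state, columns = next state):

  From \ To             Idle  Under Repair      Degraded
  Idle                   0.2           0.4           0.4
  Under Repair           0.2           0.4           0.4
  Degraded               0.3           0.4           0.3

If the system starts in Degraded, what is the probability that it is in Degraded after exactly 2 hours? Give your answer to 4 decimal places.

0.3700

Sum over the intermediate state after 1 hour:
P = P(Degraded→Idle)·P(Idle→Degraded) + P(Degraded→Under Repair)·P(Under Repair→Degraded) + P(Degraded→Degraded)·P(Degraded→Degraded)
  = 0.3×0.4 + 0.4×0.4 + 0.3×0.3
  = 0.1200 + 0.1600 + 0.0900 = 0.3700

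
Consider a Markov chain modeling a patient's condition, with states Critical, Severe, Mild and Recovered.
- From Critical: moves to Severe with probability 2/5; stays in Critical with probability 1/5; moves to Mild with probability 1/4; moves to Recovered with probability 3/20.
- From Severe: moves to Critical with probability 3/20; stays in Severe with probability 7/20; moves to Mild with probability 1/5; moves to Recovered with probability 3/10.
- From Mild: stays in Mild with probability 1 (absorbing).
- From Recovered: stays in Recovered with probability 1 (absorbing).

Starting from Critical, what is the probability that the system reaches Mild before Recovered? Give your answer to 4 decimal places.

0.5272

Let h(s) be the probability of absorption at Mild starting from transient state s. Then h(Mild) = 1 and h(Recovered) = 0. By first-step analysis:
h(Critical) = 0.2·h(Critical) + 0.4·h(Severe) + 0.25·1 + 0.15·0
h(Severe) = 0.15·h(Critical) + 0.35·h(Severe) + 0.2·1 + 0.3·0
Solving: h(Critical) = 0.5272, h(Severe) = 0.4293.
Starting from Critical, the probability is 0.5272.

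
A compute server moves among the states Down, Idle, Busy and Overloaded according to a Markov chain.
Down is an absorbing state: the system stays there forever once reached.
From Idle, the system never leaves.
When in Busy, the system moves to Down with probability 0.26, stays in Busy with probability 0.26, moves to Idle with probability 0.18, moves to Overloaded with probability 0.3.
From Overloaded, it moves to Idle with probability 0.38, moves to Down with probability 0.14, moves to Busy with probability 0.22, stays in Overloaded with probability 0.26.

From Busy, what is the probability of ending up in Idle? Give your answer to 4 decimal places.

Let h(s) be the probability of absorption at Idle starting from transient state s. Then h(Idle) = 1 and h(Down) = 0. By first-step analysis:
h(Busy) = 0.26·0 + 0.18·1 + 0.26·h(Busy) + 0.3·h(Overloaded)
h(Overloaded) = 0.14·0 + 0.38·1 + 0.22·h(Busy) + 0.26·h(Overloaded)
Solving: h(Busy) = 0.5133, h(Overloaded) = 0.6661.
Starting from Busy, the probability is 0.5133.

0.5133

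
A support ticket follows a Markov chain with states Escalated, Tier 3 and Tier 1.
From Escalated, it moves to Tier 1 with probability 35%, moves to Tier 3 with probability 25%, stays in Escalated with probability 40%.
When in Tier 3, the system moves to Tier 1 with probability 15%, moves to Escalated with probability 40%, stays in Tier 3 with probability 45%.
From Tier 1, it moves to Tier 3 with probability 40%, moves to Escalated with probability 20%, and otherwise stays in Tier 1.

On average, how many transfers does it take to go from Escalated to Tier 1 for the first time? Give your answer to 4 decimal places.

Let t(s) be the expected number of transfers to first reach Tier 1 from state s, with t(Tier 1) = 0. Conditioning on the first transfer:
t(Escalated) = 1 + 0.4·t(Escalated) + 0.25·t(Tier 3)
t(Tier 3) = 1 + 0.4·t(Escalated) + 0.45·t(Tier 3)
Solving: t(Escalated) = 3.4783, t(Tier 3) = 4.3478.
Expected transfers from Escalated to Tier 1: 3.4783.

3.4783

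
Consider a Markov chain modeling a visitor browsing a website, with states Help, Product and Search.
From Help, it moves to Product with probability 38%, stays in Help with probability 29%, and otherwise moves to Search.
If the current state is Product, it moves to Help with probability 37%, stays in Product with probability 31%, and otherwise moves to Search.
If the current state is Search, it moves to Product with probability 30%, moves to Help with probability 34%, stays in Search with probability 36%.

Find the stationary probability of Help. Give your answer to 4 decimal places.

Let the stationary distribution be π with π = πP and π_1 + π_2 + π_3 = 1.
π_1 = 0.29·π_1 + 0.37·π_2 + 0.34·π_3
π_2 = 0.38·π_1 + 0.31·π_2 + 0.3·π_3
Solving with the normalization constraint gives π = (0.3332, 0.3300, 0.3368).
So the stationary probability of Help is 0.3332.

0.3332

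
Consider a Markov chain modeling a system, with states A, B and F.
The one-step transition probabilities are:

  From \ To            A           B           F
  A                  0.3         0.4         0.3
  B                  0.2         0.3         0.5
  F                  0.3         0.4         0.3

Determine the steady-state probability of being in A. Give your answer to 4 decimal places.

0.2636

Let the stationary distribution be π with π = πP and π_1 + π_2 + π_3 = 1.
π_1 = 0.3·π_1 + 0.2·π_2 + 0.3·π_3
π_2 = 0.4·π_1 + 0.3·π_2 + 0.4·π_3
Solving with the normalization constraint gives π = (0.2636, 0.3636, 0.3727).
So the stationary probability of A is 0.2636.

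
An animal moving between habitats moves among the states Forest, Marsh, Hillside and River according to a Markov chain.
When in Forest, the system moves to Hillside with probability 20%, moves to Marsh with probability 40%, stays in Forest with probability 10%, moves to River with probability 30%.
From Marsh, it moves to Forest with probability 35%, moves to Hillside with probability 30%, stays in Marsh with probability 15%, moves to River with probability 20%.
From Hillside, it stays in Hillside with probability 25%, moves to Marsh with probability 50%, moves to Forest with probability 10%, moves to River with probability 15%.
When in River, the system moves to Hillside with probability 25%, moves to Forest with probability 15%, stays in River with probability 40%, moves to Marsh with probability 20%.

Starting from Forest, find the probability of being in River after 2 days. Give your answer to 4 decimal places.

Propagate the distribution vector 2 days from Forest.
After 0 days: (1.0000, 0.0000, 0.0000, 0.0000)
After 1 day: (0.1000, 0.4000, 0.2000, 0.3000)
After 2 days: (0.2150, 0.2600, 0.2650, 0.2600)
P(in River after 2 days) = 0.2600

0.2600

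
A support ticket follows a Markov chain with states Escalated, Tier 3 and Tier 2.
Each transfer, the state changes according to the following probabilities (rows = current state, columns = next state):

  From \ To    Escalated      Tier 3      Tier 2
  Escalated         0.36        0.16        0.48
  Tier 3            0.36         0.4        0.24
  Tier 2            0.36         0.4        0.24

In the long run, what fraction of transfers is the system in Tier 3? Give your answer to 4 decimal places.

0.3136

Let the stationary distribution be π with π = πP and π_1 + π_2 + π_3 = 1.
π_1 = 0.36·π_1 + 0.36·π_2 + 0.36·π_3
π_2 = 0.16·π_1 + 0.4·π_2 + 0.4·π_3
Solving with the normalization constraint gives π = (0.3600, 0.3136, 0.3264).
So the stationary probability of Tier 3 is 0.3136.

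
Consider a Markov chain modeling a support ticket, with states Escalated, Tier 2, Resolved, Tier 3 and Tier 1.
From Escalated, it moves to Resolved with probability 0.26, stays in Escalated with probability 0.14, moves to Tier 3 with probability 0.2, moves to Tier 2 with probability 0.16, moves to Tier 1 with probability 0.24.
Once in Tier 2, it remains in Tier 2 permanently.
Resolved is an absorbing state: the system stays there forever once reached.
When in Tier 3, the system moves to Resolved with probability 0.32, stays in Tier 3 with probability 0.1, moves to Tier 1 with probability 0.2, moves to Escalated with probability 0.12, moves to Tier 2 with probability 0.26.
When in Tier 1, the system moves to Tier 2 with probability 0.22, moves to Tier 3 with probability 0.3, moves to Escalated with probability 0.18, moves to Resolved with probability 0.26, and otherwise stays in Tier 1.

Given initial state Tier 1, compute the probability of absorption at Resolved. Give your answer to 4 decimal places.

0.5549

Let h(s) be the probability of absorption at Resolved starting from transient state s. Then h(Resolved) = 1 and h(Tier 2) = 0. By first-step analysis:
h(Escalated) = 0.14·h(Escalated) + 0.16·0 + 0.26·1 + 0.2·h(Tier 3) + 0.24·h(Tier 1)
h(Tier 3) = 0.12·h(Escalated) + 0.26·0 + 0.32·1 + 0.1·h(Tier 3) + 0.2·h(Tier 1)
h(Tier 1) = 0.18·h(Escalated) + 0.22·0 + 0.26·1 + 0.3·h(Tier 3) + 0.04·h(Tier 1)
Solving: h(Escalated) = 0.5868, h(Tier 3) = 0.5571, h(Tier 1) = 0.5549.
Starting from Tier 1, the probability is 0.5549.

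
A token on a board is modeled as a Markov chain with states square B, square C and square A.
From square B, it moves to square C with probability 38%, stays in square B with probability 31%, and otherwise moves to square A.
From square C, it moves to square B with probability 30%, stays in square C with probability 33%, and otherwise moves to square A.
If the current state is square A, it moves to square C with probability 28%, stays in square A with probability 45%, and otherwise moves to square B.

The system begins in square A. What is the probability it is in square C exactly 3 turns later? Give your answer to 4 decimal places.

Propagate the distribution vector 3 turns from square A.
After 0 turns: (0.0000, 0.0000, 1.0000)
After 1 turn: (0.2700, 0.2800, 0.4500)
After 2 turns: (0.2892, 0.3210, 0.3898)
After 3 turns: (0.2912, 0.3250, 0.3838)
P(in square C after 3 turns) = 0.3250

0.3250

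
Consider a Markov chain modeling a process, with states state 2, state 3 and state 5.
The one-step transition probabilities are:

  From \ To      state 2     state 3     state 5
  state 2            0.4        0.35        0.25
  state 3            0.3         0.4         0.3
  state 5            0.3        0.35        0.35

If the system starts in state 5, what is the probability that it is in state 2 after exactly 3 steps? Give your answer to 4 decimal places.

0.3330

Propagate the distribution vector 3 steps from state 5.
After 0 steps: (0.0000, 0.0000, 1.0000)
After 1 step: (0.3000, 0.3500, 0.3500)
After 2 steps: (0.3300, 0.3675, 0.3025)
After 3 steps: (0.3330, 0.3684, 0.2986)
P(in state 2 after 3 steps) = 0.3330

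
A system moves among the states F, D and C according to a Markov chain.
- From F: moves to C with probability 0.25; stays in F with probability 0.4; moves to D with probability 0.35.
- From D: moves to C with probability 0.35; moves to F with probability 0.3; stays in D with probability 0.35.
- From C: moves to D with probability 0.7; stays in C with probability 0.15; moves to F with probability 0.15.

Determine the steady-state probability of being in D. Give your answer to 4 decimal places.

Let the stationary distribution be π with π = πP and π_1 + π_2 + π_3 = 1.
π_1 = 0.4·π_1 + 0.3·π_2 + 0.15·π_3
π_2 = 0.35·π_1 + 0.35·π_2 + 0.7·π_3
Solving with the normalization constraint gives π = (0.2887, 0.4437, 0.2676).
So the stationary probability of D is 0.4437.

0.4437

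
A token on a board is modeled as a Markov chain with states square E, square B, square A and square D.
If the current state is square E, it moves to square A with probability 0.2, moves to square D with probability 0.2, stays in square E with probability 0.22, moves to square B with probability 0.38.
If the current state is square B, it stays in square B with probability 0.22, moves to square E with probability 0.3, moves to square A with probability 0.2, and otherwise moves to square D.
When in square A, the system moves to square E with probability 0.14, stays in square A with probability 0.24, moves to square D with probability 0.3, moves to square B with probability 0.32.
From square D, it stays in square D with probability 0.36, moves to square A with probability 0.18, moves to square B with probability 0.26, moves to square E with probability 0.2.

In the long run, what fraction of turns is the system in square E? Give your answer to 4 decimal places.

0.2210

Let the stationary distribution be π with π = πP and π_1 + π_2 + π_3 + π_4 = 1.
π_1 = 0.22·π_1 + 0.3·π_2 + 0.14·π_3 + 0.2·π_4
π_2 = 0.38·π_1 + 0.22·π_2 + 0.32·π_3 + 0.26·π_4
π_3 = 0.2·π_1 + 0.2·π_2 + 0.24·π_3 + 0.18·π_4
Solving with the normalization constraint gives π = (0.2210, 0.2872, 0.2023, 0.2895).
So the stationary probability of square E is 0.2210.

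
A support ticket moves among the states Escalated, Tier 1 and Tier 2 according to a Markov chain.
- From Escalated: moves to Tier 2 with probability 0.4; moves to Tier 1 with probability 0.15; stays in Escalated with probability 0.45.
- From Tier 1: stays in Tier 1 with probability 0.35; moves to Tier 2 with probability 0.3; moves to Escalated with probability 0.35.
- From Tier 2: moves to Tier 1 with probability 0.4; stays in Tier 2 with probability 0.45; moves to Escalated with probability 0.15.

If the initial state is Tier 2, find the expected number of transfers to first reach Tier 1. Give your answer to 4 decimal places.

2.8866

Let t(s) be the expected number of transfers to first reach Tier 1 from state s, with t(Tier 1) = 0. Conditioning on the first transfer:
t(Escalated) = 1 + 0.45·t(Escalated) + 0.4·t(Tier 2)
t(Tier 2) = 1 + 0.15·t(Escalated) + 0.45·t(Tier 2)
Solving: t(Escalated) = 3.9175, t(Tier 2) = 2.8866.
Expected transfers from Tier 2 to Tier 1: 2.8866.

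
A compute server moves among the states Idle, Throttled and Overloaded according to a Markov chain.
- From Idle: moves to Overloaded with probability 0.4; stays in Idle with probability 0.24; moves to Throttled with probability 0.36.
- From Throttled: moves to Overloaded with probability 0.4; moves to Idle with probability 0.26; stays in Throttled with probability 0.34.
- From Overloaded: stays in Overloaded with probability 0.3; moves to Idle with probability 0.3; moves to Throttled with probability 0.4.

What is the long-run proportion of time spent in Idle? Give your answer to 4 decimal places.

0.2692

Let the stationary distribution be π with π = πP and π_1 + π_2 + π_3 = 1.
π_1 = 0.24·π_1 + 0.26·π_2 + 0.3·π_3
π_2 = 0.36·π_1 + 0.34·π_2 + 0.4·π_3
Solving with the normalization constraint gives π = (0.2692, 0.3672, 0.3636).
So the stationary probability of Idle is 0.2692.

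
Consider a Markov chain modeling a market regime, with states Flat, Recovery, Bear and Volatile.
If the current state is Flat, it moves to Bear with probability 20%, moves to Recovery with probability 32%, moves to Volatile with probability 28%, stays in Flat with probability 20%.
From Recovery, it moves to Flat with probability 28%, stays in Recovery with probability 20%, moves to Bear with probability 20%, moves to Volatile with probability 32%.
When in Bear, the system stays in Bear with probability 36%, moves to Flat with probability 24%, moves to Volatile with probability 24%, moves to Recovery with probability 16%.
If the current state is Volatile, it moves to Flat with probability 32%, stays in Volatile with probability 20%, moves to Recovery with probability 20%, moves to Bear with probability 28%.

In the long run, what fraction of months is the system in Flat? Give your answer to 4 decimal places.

Let the stationary distribution be π with π = πP and π_1 + π_2 + π_3 + π_4 = 1.
π_1 = 0.2·π_1 + 0.28·π_2 + 0.24·π_3 + 0.32·π_4
π_2 = 0.32·π_1 + 0.2·π_2 + 0.16·π_3 + 0.2·π_4
π_3 = 0.2·π_1 + 0.2·π_2 + 0.36·π_3 + 0.28·π_4
Solving with the normalization constraint gives π = (0.2591, 0.2206, 0.2626, 0.2577).
So the stationary probability of Flat is 0.2591.

0.2591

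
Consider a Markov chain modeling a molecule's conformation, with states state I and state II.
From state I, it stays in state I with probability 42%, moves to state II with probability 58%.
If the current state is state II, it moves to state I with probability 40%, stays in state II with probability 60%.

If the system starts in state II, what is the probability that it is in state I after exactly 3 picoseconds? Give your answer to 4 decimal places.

Propagate the distribution vector 3 picoseconds from state II.
After 0 picoseconds: (0.0000, 1.0000)
After 1 picosecond: (0.4000, 0.6000)
After 2 picoseconds: (0.4080, 0.5920)
After 3 picoseconds: (0.4082, 0.5918)
P(in state I after 3 picoseconds) = 0.4082

0.4082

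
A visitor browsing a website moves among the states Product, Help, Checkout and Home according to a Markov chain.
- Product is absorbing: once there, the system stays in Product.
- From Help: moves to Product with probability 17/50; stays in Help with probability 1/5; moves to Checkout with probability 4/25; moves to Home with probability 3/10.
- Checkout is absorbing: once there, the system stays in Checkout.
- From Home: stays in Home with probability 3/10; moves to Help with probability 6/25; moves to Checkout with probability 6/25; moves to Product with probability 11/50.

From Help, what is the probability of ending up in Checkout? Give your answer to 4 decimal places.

0.3770

Let h(s) be the probability of absorption at Checkout starting from transient state s. Then h(Checkout) = 1 and h(Product) = 0. By first-step analysis:
h(Help) = 0.34·0 + 0.2·h(Help) + 0.16·1 + 0.3·h(Home)
h(Home) = 0.22·0 + 0.24·h(Help) + 0.24·1 + 0.3·h(Home)
Solving: h(Help) = 0.3770, h(Home) = 0.4721.
Starting from Help, the probability is 0.3770.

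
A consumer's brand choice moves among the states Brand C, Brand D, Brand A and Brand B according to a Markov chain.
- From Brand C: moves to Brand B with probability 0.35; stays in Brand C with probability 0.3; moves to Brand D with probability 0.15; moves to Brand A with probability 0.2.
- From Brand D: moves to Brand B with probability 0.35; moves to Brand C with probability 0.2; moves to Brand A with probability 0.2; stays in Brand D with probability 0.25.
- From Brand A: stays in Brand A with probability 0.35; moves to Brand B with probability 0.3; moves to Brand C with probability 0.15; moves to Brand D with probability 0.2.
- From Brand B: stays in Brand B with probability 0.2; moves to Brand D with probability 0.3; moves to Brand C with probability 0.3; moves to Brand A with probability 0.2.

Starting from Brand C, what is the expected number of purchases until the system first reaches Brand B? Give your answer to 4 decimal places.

Let t(s) be the expected number of purchases to first reach Brand B from state s, with t(Brand B) = 0. Conditioning on the first purchase:
t(Brand C) = 1 + 0.3·t(Brand C) + 0.15·t(Brand D) + 0.2·t(Brand A)
t(Brand D) = 1 + 0.2·t(Brand C) + 0.25·t(Brand D) + 0.2·t(Brand A)
t(Brand A) = 1 + 0.15·t(Brand C) + 0.2·t(Brand D) + 0.35·t(Brand A)
Solving: t(Brand C) = 2.9565, t(Brand D) = 2.9565, t(Brand A) = 3.1304.
Expected purchases from Brand C to Brand B: 2.9565.

2.9565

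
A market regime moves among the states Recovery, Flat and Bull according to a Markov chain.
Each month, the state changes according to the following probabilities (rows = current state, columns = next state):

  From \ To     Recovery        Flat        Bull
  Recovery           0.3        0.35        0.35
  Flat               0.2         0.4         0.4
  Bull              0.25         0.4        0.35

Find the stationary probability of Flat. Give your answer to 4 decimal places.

Let the stationary distribution be π with π = πP and π_1 + π_2 + π_3 = 1.
π_1 = 0.3·π_1 + 0.2·π_2 + 0.25·π_3
π_2 = 0.35·π_1 + 0.4·π_2 + 0.4·π_3
Solving with the normalization constraint gives π = (0.2427, 0.3879, 0.3694).
So the stationary probability of Flat is 0.3879.

0.3879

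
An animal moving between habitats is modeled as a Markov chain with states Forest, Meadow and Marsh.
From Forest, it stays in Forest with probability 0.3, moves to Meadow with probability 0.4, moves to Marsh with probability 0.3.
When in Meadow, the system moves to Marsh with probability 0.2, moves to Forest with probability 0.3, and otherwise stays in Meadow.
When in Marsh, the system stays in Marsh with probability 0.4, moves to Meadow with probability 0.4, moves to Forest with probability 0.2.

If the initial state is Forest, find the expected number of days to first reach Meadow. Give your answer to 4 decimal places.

2.5000

Let t(s) be the expected number of days to first reach Meadow from state s, with t(Meadow) = 0. Conditioning on the first day:
t(Forest) = 1 + 0.3·t(Forest) + 0.3·t(Marsh)
t(Marsh) = 1 + 0.2·t(Forest) + 0.4·t(Marsh)
Solving: t(Forest) = 2.5000, t(Marsh) = 2.5000.
Expected days from Forest to Meadow: 2.5000.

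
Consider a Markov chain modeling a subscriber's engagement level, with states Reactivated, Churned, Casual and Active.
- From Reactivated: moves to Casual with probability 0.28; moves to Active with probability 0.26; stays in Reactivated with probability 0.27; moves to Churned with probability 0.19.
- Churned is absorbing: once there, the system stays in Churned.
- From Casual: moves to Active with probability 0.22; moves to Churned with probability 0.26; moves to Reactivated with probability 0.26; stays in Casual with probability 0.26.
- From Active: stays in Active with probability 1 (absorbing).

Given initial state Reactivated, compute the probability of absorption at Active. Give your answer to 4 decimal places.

Let h(s) be the probability of absorption at Active starting from transient state s. Then h(Active) = 1 and h(Churned) = 0. By first-step analysis:
h(Reactivated) = 0.27·h(Reactivated) + 0.19·0 + 0.28·h(Casual) + 0.26·1
h(Casual) = 0.26·h(Reactivated) + 0.26·0 + 0.26·h(Casual) + 0.22·1
Solving: h(Reactivated) = 0.5434, h(Casual) = 0.4882.
Starting from Reactivated, the probability is 0.5434.

0.5434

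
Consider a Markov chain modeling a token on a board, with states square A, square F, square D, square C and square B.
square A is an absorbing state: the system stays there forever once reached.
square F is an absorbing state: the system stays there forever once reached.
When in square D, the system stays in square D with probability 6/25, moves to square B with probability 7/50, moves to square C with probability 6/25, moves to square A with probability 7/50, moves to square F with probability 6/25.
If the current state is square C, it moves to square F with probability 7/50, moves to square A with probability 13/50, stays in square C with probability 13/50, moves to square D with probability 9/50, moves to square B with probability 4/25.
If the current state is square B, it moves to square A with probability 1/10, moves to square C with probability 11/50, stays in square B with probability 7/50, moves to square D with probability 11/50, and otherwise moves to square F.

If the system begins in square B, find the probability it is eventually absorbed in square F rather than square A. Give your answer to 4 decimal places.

0.6411

Let h(s) be the probability of absorption at square F starting from transient state s. Then h(square F) = 1 and h(square A) = 0. By first-step analysis:
h(square D) = 0.14·0 + 0.24·1 + 0.24·h(square D) + 0.24·h(square C) + 0.14·h(square B)
h(square C) = 0.26·0 + 0.14·1 + 0.18·h(square D) + 0.26·h(square C) + 0.16·h(square B)
h(square B) = 0.1·0 + 0.32·1 + 0.22·h(square D) + 0.22·h(square C) + 0.14·h(square B)
Solving: h(square D) = 0.5821, h(square C) = 0.4694, h(square B) = 0.6411.
Starting from square B, the probability is 0.6411.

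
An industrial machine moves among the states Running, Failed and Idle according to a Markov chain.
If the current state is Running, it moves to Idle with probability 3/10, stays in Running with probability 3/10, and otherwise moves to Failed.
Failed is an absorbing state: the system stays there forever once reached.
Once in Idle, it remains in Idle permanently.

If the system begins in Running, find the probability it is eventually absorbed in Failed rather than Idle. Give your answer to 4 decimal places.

Let h(s) be the probability of absorption at Failed starting from transient state s. Then h(Failed) = 1 and h(Idle) = 0. By first-step analysis:
h(Running) = 0.3·h(Running) + 0.4·1 + 0.3·0
Solving: h(Running) = 0.5714.
Starting from Running, the probability is 0.5714.

0.5714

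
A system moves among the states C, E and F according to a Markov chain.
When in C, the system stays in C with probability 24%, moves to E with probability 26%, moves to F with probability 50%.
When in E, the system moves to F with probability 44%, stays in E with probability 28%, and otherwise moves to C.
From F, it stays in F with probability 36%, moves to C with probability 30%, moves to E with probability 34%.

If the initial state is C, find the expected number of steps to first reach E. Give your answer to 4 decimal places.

3.3888

Let t(s) be the expected number of steps to first reach E from state s, with t(E) = 0. Conditioning on the first step:
t(C) = 1 + 0.24·t(C) + 0.5·t(F)
t(F) = 1 + 0.3·t(C) + 0.36·t(F)
Solving: t(C) = 3.3888, t(F) = 3.1510.
Expected steps from C to E: 3.3888.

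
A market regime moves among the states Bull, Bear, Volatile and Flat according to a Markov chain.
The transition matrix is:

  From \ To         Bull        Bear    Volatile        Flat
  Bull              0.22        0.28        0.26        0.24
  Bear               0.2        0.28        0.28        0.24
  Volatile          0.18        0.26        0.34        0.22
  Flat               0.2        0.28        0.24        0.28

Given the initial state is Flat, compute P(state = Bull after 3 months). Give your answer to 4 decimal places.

Propagate the distribution vector 3 months from Flat.
After 0 months: (0.0000, 0.0000, 0.0000, 1.0000)
After 1 month: (0.2000, 0.2800, 0.2400, 0.2800)
After 2 months: (0.1992, 0.2752, 0.2792, 0.2464)
After 3 months: (0.1984, 0.2744, 0.2829, 0.2443)
P(in Bull after 3 months) = 0.1984

0.1984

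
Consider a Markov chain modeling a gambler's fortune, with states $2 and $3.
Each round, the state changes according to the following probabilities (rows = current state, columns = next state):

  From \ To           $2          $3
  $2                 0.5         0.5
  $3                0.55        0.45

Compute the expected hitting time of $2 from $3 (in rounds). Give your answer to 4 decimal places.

1.8182

Let t(s) be the expected number of rounds to first reach $2 from state s, with t($2) = 0. Conditioning on the first round:
t($3) = 1 + 0.45·t($3)
Solving: t($3) = 1.8182.
Expected rounds from $3 to $2: 1.8182.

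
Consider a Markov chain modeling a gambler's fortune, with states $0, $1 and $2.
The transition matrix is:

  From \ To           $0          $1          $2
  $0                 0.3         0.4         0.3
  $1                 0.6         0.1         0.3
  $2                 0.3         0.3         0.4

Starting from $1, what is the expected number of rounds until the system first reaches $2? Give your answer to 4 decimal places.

Let t(s) be the expected number of rounds to first reach $2 from state s, with t($2) = 0. Conditioning on the first round:
t($0) = 1 + 0.3·t($0) + 0.4·t($1)
t($1) = 1 + 0.6·t($0) + 0.1·t($1)
Solving: t($0) = 3.3333, t($1) = 3.3333.
Expected rounds from $1 to $2: 3.3333.

3.3333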